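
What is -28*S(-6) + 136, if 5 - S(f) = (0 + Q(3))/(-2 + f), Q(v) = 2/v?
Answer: -19/3 ≈ -6.3333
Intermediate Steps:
S(f) = 5 - 2/(3*(-2 + f)) (S(f) = 5 - (0 + 2/3)/(-2 + f) = 5 - 2/(3*(-2 + f)))
-28*S(-6) + 136 = -28*(-32 + 15*(-6))/(3*(-2 - 6)) + 136 = -28*(-32 - 90)/(3*(-8)) + 136 = -28*(-1)*(-122)/(3*8) + 136 = -28*61/12 + 136 = -427/3 + 136 = -19/3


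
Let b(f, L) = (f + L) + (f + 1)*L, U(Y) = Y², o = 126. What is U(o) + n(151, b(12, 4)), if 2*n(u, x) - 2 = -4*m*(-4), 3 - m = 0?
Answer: 15901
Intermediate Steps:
m = 3 (m = 3 - 1*0 = 3 + 0 = 3)
b(f, L) = L + f + L*(1 + f) (b(f, L) = (L + f) + (1 + f)*L = (L + f) + L*(1 + f) = L + f + L*(1 + f))
n(u, x) = 25 (n(u, x) = 1 + (-4*3*(-4))/2 = 1 + (-12*(-4))/2 = 1 + (½)*48 = 1 + 24 = 25)
U(o) + n(151, b(12, 4)) = 126² + 25 = 15876 + 25 = 15901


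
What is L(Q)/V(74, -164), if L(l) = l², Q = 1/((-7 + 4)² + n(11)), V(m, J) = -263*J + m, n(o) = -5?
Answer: 1/691296 ≈ 1.4466e-6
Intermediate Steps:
V(m, J) = m - 263*J
Q = ¼ (Q = 1/((-7 + 4)² - 5) = 1/((-3)² - 5) = 1/(9 - 5) = 1/4 = ¼ ≈ 0.25000)
L(Q)/V(74, -164) = (¼)²/(74 - 263*(-164)) = 1/(16*(74 + 43132)) = (1/16)/43206 = (1/16)*(1/43206) = 1/691296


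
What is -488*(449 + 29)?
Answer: -233264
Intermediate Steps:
-488*(449 + 29) = -488*478 = -233264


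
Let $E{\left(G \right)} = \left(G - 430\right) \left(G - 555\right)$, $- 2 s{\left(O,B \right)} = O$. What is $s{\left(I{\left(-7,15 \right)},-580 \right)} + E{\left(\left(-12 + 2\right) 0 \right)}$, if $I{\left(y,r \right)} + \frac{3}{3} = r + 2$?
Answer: $238642$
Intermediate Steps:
$I{\left(y,r \right)} = 1 + r$ ($I{\left(y,r \right)} = -1 + \left(r + 2\right) = -1 + \left(2 + r\right) = 1 + r$)
$s{\left(O,B \right)} = - \frac{O}{2}$
$E{\left(G \right)} = \left(-555 + G\right) \left(-430 + G\right)$ ($E{\left(G \right)} = \left(-430 + G\right) \left(-555 + G\right) = \left(-555 + G\right) \left(-430 + G\right)$)
$s{\left(I{\left(-7,15 \right)},-580 \right)} + E{\left(\left(-12 + 2\right) 0 \right)} = - \frac{1 + 15}{2} + \left(238650 + \left(\left(-12 + 2\right) 0\right)^{2} - 985 \left(-12 + 2\right) 0\right) = \left(- \frac{1}{2}\right) 16 + \left(238650 + \left(\left(-10\right) 0\right)^{2} - 985 \left(\left(-10\right) 0\right)\right) = -8 + \left(238650 + 0^{2} - 0\right) = -8 + \left(238650 + 0 + 0\right) = -8 + 238650 = 238642$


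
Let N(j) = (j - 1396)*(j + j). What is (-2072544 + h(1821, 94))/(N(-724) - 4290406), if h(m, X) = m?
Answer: 690241/406882 ≈ 1.6964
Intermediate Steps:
N(j) = 2*j*(-1396 + j) (N(j) = (-1396 + j)*(2*j) = 2*j*(-1396 + j))
(-2072544 + h(1821, 94))/(N(-724) - 4290406) = (-2072544 + 1821)/(2*(-724)*(-1396 - 724) - 4290406) = -2070723/(2*(-724)*(-2120) - 4290406) = -2070723/(3069760 - 4290406) = -2070723/(-1220646) = -2070723*(-1/1220646) = 690241/406882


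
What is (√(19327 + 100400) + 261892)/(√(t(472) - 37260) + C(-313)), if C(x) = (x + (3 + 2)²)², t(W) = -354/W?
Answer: 28963160064/9172992529 + 331776*√13303/9172992529 - 523784*I*√149043/27518977587 - 2*I*√1982719029/9172992529 ≈ 3.1616 - 0.0073578*I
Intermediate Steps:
C(x) = (25 + x)² (C(x) = (x + 5²)² = (x + 25)² = (25 + x)²)
(√(19327 + 100400) + 261892)/(√(t(472) - 37260) + C(-313)) = (√(19327 + 100400) + 261892)/(√(-354/472 - 37260) + (25 - 313)²) = (√119727 + 261892)/(√(-354*1/472 - 37260) + (-288)²) = (3*√13303 + 261892)/(√(-¾ - 37260) + 82944) = (261892 + 3*√13303)/(√(-149043/4) + 82944) = (261892 + 3*√13303)/(I*√149043/2 + 82944) = (261892 + 3*√13303)/(82944 + I*√149043/2)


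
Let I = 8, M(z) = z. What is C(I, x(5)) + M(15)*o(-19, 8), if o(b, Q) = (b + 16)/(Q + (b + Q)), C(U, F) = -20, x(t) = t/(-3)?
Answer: -5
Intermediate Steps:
x(t) = -t/3 (x(t) = t*(-1/3) = -t/3)
o(b, Q) = (16 + b)/(b + 2*Q) (o(b, Q) = (16 + b)/(Q + (Q + b)) = (16 + b)/(b + 2*Q))
C(I, x(5)) + M(15)*o(-19, 8) = -20 + 15*((16 - 19)/(-19 + 2*8)) = -20 + 15*(-3/(-19 + 16)) = -20 + 15*(-3/(-3)) = -20 + 15*(-1/3*(-3)) = -20 + 15*1 = -20 + 15 = -5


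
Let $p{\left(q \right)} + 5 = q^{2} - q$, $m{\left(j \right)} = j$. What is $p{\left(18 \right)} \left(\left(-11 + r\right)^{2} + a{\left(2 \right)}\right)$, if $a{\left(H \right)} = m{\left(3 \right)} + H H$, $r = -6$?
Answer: $89096$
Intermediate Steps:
$a{\left(H \right)} = 3 + H^{2}$ ($a{\left(H \right)} = 3 + H H = 3 + H^{2}$)
$p{\left(q \right)} = -5 + q^{2} - q$ ($p{\left(q \right)} = -5 + \left(q^{2} - q\right) = -5 + q^{2} - q$)
$p{\left(18 \right)} \left(\left(-11 + r\right)^{2} + a{\left(2 \right)}\right) = \left(-5 + 18^{2} - 18\right) \left(\left(-11 - 6\right)^{2} + \left(3 + 2^{2}\right)\right) = \left(-5 + 324 - 18\right) \left(\left(-17\right)^{2} + \left(3 + 4\right)\right) = 301 \left(289 + 7\right) = 301 \cdot 296 = 89096$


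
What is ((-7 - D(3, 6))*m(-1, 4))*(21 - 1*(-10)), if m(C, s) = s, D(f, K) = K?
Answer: -1612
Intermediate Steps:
((-7 - D(3, 6))*m(-1, 4))*(21 - 1*(-10)) = ((-7 - 1*6)*4)*(21 - 1*(-10)) = ((-7 - 6)*4)*(21 + 10) = -13*4*31 = -52*31 = -1612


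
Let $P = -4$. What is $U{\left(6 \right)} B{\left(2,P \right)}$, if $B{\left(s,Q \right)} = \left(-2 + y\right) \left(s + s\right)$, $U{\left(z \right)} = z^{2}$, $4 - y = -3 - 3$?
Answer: $1152$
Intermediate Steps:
$y = 10$ ($y = 4 - \left(-3 - 3\right) = 4 - -6 = 4 + 6 = 10$)
$B{\left(s,Q \right)} = 16 s$ ($B{\left(s,Q \right)} = \left(-2 + 10\right) \left(s + s\right) = 8 \cdot 2 s = 16 s$)
$U{\left(6 \right)} B{\left(2,P \right)} = 6^{2} \cdot 16 \cdot 2 = 36 \cdot 32 = 1152$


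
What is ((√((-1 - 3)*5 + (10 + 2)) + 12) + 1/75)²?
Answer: 766801/5625 + 3604*I*√2/75 ≈ 136.32 + 67.958*I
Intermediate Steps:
((√((-1 - 3)*5 + (10 + 2)) + 12) + 1/75)² = ((√(-4*5 + 12) + 12) + 1/75)² = ((√(-20 + 12) + 12) + 1/75)² = ((√(-8) + 12) + 1/75)² = ((2*I*√2 + 12) + 1/75)² = ((12 + 2*I*√2) + 1/75)² = (901/75 + 2*I*√2)²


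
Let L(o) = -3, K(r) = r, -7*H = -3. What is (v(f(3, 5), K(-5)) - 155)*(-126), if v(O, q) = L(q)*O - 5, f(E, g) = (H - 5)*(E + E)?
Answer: 9792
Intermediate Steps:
H = 3/7 (H = -⅐*(-3) = 3/7 ≈ 0.42857)
f(E, g) = -64*E/7 (f(E, g) = (3/7 - 5)*(E + E) = -64*E/7)
v(O, q) = -5 - 3*O (v(O, q) = -3*O - 5 = -5 - 3*O)
(v(f(3, 5), K(-5)) - 155)*(-126) = ((-5 - (-192)*3/7) - 155)*(-126) = ((-5 - 3*(-192/7)) - 155)*(-126) = ((-5 + 576/7) - 155)*(-126) = (541/7 - 155)*(-126) = -544/7*(-126) = 9792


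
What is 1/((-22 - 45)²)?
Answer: 1/4489 ≈ 0.00022277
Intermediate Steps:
1/((-22 - 45)²) = 1/((-67)²) = 1/4489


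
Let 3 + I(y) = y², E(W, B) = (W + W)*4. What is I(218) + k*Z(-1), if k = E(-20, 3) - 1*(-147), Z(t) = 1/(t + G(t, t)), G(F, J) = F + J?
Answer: 142576/3 ≈ 47525.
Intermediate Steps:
E(W, B) = 8*W (E(W, B) = (2*W)*4 = 8*W)
Z(t) = 1/(3*t) (Z(t) = 1/(t + (t + t)) = 1/(t + 2*t) = 1/(3*t))
I(y) = -3 + y²
k = -13 (k = 8*(-20) - 1*(-147) = -160 + 147 = -13)
I(218) + k*Z(-1) = (-3 + 218²) - 13/(3*(-1)) = (-3 + 47524) - 13*(-1)/3 = 47521 - 13*(-⅓) = 47521 + 13/3 = 142576/3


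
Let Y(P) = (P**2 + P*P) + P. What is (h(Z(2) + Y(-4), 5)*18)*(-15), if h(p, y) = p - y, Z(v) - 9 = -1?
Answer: -8370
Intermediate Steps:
Y(P) = P + 2*P**2 (Y(P) = (P**2 + P**2) + P = 2*P**2 + P = P + 2*P**2)
Z(v) = 8 (Z(v) = 9 - 1 = 8)
(h(Z(2) + Y(-4), 5)*18)*(-15) = (((8 - 4*(1 + 2*(-4))) - 1*5)*18)*(-15) = (((8 - 4*(1 - 8)) - 5)*18)*(-15) = (((8 - 4*(-7)) - 5)*18)*(-15) = (((8 + 28) - 5)*18)*(-15) = ((36 - 5)*18)*(-15) = (31*18)*(-15) = 558*(-15) = -8370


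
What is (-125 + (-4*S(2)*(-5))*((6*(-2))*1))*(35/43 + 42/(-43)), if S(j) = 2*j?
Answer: 7595/43 ≈ 176.63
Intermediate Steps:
(-125 + (-4*S(2)*(-5))*((6*(-2))*1))*(35/43 + 42/(-43)) = (-125 + (-4*2*2*(-5))*((6*(-2))*1))*(35/43 + 42/(-43)) = (-125 + (-16*(-5))*(-12*1))*(35*(1/43) + 42*(-1/43)) = (-125 - 4*(-20)*(-12))*(35/43 - 42/43) = (-125 + 80*(-12))*(-7/43) = (-125 - 960)*(-7/43) = -1085*(-7/43) = 7595/43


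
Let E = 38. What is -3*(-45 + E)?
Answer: 21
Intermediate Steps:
-3*(-45 + E) = -3*(-45 + 38) = -3*(-7) = 21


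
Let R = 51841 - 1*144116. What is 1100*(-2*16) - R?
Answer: 57075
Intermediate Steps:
R = -92275 (R = 51841 - 144116 = -92275)
1100*(-2*16) - R = 1100*(-2*16) - 1*(-92275) = 1100*(-32) + 92275 = -35200 + 92275 = 57075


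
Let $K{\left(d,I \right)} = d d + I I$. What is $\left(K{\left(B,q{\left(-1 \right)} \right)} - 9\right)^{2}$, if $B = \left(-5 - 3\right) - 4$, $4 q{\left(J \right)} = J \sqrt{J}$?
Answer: $\frac{4661281}{256} \approx 18208.0$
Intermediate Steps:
$q{\left(J \right)} = \frac{J^{\frac{3}{2}}}{4}$ ($q{\left(J \right)} = \frac{J \sqrt{J}}{4} = \frac{J^{\frac{3}{2}}}{4}$)
$B = -12$ ($B = -8 - 4 = -12$)
$K{\left(d,I \right)} = I^{2} + d^{2}$ ($K{\left(d,I \right)} = d^{2} + I^{2} = I^{2} + d^{2}$)
$\left(K{\left(B,q{\left(-1 \right)} \right)} - 9\right)^{2} = \left(\left(\left(\frac{\left(-1\right)^{\frac{3}{2}}}{4}\right)^{2} + \left(-12\right)^{2}\right) - 9\right)^{2} = \left(\left(\left(\frac{\left(-1\right) i}{4}\right)^{2} + 144\right) - 9\right)^{2} = \left(\left(\left(- \frac{i}{4}\right)^{2} + 144\right) - 9\right)^{2} = \left(\left(- \frac{1}{16} + 144\right) - 9\right)^{2} = \left(\frac{2303}{16} - 9\right)^{2} = \left(\frac{2159}{16}\right)^{2} = \frac{4661281}{256}$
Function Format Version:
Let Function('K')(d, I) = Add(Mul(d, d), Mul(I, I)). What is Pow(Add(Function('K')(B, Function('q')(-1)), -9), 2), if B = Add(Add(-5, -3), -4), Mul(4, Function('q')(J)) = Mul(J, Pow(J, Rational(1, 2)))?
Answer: Rational(4661281, 256) ≈ 18208.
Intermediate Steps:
Function('q')(J) = Mul(Rational(1, 4), Pow(J, Rational(3, 2))) (Function('q')(J) = Mul(Rational(1, 4), Mul(J, Pow(J, Rational(1, 2)))) = Mul(Rational(1, 4), Pow(J, Rational(3, 2))))
B = -12 (B = Add(-8, -4) = -12)
Function('K')(d, I) = Add(Pow(I, 2), Pow(d, 2)) (Function('K')(d, I) = Add(Pow(d, 2), Pow(I, 2)) = Add(Pow(I, 2), Pow(d, 2)))
Pow(Add(Function('K')(B, Function('q')(-1)), -9), 2) = Pow(Add(Add(Pow(Mul(Rational(1, 4), Pow(-1, Rational(3, 2))), 2), Pow(-12, 2)), -9), 2) = Pow(Add(Add(Pow(Mul(Rational(1, 4), Mul(-1, I)), 2), 144), -9), 2) = Pow(Add(Add(Pow(Mul(Rational(-1, 4), I), 2), 144), -9), 2) = Pow(Add(Add(Rational(-1, 16), 144), -9), 2) = Pow(Add(Rational(2303, 16), -9), 2) = Pow(Rational(2159, 16), 2) = Rational(4661281, 256)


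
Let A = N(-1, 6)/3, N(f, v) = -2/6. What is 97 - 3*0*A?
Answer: 97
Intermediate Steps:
N(f, v) = -1/3 (N(f, v) = -2*1/6 = -1/3)
A = -1/9 (A = -1/3/3 = -1/3*1/3 = -1/9 ≈ -0.11111)
97 - 3*0*A = 97 - 3*0*(-1)/9 = 97 - 0*(-1)/9 = 97 - 1*0 = 97 + 0 = 97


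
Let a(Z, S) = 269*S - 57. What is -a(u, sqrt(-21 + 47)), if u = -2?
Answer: 57 - 269*sqrt(26) ≈ -1314.6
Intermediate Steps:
a(Z, S) = -57 + 269*S
-a(u, sqrt(-21 + 47)) = -(-57 + 269*sqrt(-21 + 47)) = -(-57 + 269*sqrt(26)) = 57 - 269*sqrt(26)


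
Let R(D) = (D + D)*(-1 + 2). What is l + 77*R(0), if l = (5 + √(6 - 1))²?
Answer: (5 + √5)² ≈ 52.361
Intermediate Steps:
R(D) = 2*D (R(D) = (2*D)*1 = 2*D)
l = (5 + √5)² ≈ 52.361
l + 77*R(0) = (5 + √5)² + 77*(2*0) = (5 + √5)² + 77*0 = (5 + √5)² + 0 = (5 + √5)²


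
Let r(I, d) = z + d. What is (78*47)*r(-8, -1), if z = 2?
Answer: 3666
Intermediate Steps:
r(I, d) = 2 + d
(78*47)*r(-8, -1) = (78*47)*(2 - 1) = 3666*1 = 3666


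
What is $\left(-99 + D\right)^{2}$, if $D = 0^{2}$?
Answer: $9801$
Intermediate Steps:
$D = 0$
$\left(-99 + D\right)^{2} = \left(-99 + 0\right)^{2} = \left(-99\right)^{2} = 9801$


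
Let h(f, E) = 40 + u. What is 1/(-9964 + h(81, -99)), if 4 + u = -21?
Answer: -1/9949 ≈ -0.00010051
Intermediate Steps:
u = -25 (u = -4 - 21 = -25)
h(f, E) = 15 (h(f, E) = 40 - 25 = 15)
1/(-9964 + h(81, -99)) = 1/(-9964 + 15) = 1/(-9949) = -1/9949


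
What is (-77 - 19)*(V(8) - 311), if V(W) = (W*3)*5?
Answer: 18336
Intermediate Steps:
V(W) = 15*W (V(W) = (3*W)*5 = 15*W)
(-77 - 19)*(V(8) - 311) = (-77 - 19)*(15*8 - 311) = -96*(120 - 311) = -96*(-191) = 18336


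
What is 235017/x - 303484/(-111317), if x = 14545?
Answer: 30575562169/1619105765 ≈ 18.884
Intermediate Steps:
235017/x - 303484/(-111317) = 235017/14545 - 303484/(-111317) = 235017*(1/14545) - 303484*(-1/111317) = 235017/14545 + 303484/111317 = 30575562169/1619105765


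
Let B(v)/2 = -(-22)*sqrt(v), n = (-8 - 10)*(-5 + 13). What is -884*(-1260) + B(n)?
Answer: 1113840 + 528*I ≈ 1.1138e+6 + 528.0*I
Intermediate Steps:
n = -144 (n = -18*8 = -144)
B(v) = 44*sqrt(v) (B(v) = 2*(-(-22)*sqrt(v)) = 2*(22*sqrt(v)) = 44*sqrt(v))
-884*(-1260) + B(n) = -884*(-1260) + 44*sqrt(-144) = 1113840 + 44*(12*I) = 1113840 + 528*I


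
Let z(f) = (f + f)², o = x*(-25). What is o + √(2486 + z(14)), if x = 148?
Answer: -3700 + √3270 ≈ -3642.8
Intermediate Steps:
o = -3700 (o = 148*(-25) = -3700)
z(f) = 4*f² (z(f) = (2*f)² = 4*f²)
o + √(2486 + z(14)) = -3700 + √(2486 + 4*14²) = -3700 + √(2486 + 4*196) = -3700 + √(2486 + 784) = -3700 + √3270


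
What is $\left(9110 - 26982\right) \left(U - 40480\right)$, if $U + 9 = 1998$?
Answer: $687911152$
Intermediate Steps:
$U = 1989$ ($U = -9 + 1998 = 1989$)
$\left(9110 - 26982\right) \left(U - 40480\right) = \left(9110 - 26982\right) \left(1989 - 40480\right) = \left(-17872\right) \left(-38491\right) = 687911152$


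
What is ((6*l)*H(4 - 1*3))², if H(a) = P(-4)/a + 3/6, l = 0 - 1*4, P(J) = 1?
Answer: 1296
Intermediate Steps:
l = -4 (l = 0 - 4 = -4)
H(a) = ½ + 1/a (H(a) = 1/a + 3/6 = 1/a + 3*(⅙) = 1/a + ½ = ½ + 1/a)
((6*l)*H(4 - 1*3))² = ((6*(-4))*((2 + (4 - 1*3))/(2*(4 - 1*3))))² = (-12*(2 + (4 - 3))/(4 - 3))² = (-12*(2 + 1)/1)² = (-12*3)² = (-24*3/2)² = (-36)² = 1296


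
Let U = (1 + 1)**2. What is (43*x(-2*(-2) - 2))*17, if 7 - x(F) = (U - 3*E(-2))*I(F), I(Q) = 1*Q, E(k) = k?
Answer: -9503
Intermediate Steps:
I(Q) = Q
U = 4 (U = 2**2 = 4)
x(F) = 7 - 10*F (x(F) = 7 - (4 - 3*(-2))*F = 7 - (4 + 6)*F = 7 - 10*F)
(43*x(-2*(-2) - 2))*17 = (43*(7 - 10*(-2*(-2) - 2)))*17 = (43*(7 - 10*(4 - 2)))*17 = (43*(7 - 10*2))*17 = (43*(7 - 20))*17 = (43*(-13))*17 = -559*17 = -9503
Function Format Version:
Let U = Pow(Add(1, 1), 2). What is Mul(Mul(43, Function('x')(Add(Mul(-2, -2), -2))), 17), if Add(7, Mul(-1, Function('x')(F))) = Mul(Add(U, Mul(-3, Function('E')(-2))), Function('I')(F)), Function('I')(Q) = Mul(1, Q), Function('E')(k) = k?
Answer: -9503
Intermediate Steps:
Function('I')(Q) = Q
U = 4 (U = Pow(2, 2) = 4)
Function('x')(F) = Add(7, Mul(-10, F)) (Function('x')(F) = Add(7, Mul(-1, Mul(Add(4, Mul(-3, -2)), F))) = Add(7, Mul(-1, Mul(Add(4, 6), F))) = Add(7, Mul(-1, Mul(10, F))) = Add(7, Mul(-10, F)))
Mul(Mul(43, Function('x')(Add(Mul(-2, -2), -2))), 17) = Mul(Mul(43, Add(7, Mul(-10, Add(Mul(-2, -2), -2)))), 17) = Mul(Mul(43, Add(7, Mul(-10, Add(4, -2)))), 17) = Mul(Mul(43, Add(7, Mul(-10, 2))), 17) = Mul(Mul(43, Add(7, -20)), 17) = Mul(Mul(43, -13), 17) = Mul(-559, 17) = -9503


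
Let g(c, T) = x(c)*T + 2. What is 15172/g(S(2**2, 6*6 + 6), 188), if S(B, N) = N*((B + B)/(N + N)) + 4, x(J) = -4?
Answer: -7586/375 ≈ -20.229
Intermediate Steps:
S(B, N) = 4 + B (S(B, N) = N*((2*B)/((2*N))) + 4 = N*((2*B)*(1/(2*N))) + 4 = N*(B/N) + 4 = B + 4 = 4 + B)
g(c, T) = 2 - 4*T (g(c, T) = -4*T + 2 = 2 - 4*T)
15172/g(S(2**2, 6*6 + 6), 188) = 15172/(2 - 4*188) = 15172/(2 - 752) = 15172/(-750) = 15172*(-1/750) = -7586/375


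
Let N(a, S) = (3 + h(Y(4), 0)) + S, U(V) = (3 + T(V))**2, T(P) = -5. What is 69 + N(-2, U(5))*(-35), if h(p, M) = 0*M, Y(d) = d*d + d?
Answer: -176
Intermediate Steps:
Y(d) = d + d**2 (Y(d) = d**2 + d = d + d**2)
h(p, M) = 0
U(V) = 4 (U(V) = (3 - 5)**2 = (-2)**2 = 4)
N(a, S) = 3 + S (N(a, S) = (3 + 0) + S = 3 + S)
69 + N(-2, U(5))*(-35) = 69 + (3 + 4)*(-35) = 69 + 7*(-35) = 69 - 245 = -176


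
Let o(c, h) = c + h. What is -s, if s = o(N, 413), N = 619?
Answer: -1032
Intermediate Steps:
s = 1032 (s = 619 + 413 = 1032)
-s = -1*1032 = -1032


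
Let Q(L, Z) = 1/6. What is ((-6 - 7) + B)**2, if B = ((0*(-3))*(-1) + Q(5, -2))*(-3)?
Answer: 729/4 ≈ 182.25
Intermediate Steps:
Q(L, Z) = 1/6
B = -1/2 (B = ((0*(-3))*(-1) + 1/6)*(-3) = (0*(-1) + 1/6)*(-3) = (0 + 1/6)*(-3) = (1/6)*(-3) = -1/2 ≈ -0.50000)
((-6 - 7) + B)**2 = ((-6 - 7) - 1/2)**2 = (-13 - 1/2)**2 = (-27/2)**2 = 729/4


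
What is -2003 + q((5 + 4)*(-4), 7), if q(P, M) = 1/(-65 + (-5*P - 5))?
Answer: -220329/110 ≈ -2003.0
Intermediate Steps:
q(P, M) = 1/(-70 - 5*P) (q(P, M) = 1/(-65 + (-5 - 5*P)) = 1/(-70 - 5*P))
-2003 + q((5 + 4)*(-4), 7) = -2003 - 1/(70 + 5*((5 + 4)*(-4))) = -2003 - 1/(70 + 5*(9*(-4))) = -2003 - 1/(70 + 5*(-36)) = -2003 - 1/(70 - 180) = -2003 - 1/(-110) = -2003 - 1*(-1/110) = -2003 + 1/110 = -220329/110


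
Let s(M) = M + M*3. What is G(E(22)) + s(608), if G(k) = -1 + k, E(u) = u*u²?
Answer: 13079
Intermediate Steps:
E(u) = u³
s(M) = 4*M (s(M) = M + 3*M = 4*M)
G(E(22)) + s(608) = (-1 + 22³) + 4*608 = (-1 + 10648) + 2432 = 10647 + 2432 = 13079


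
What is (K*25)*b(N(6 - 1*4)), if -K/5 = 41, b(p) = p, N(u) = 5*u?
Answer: -51250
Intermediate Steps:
K = -205 (K = -5*41 = -205)
(K*25)*b(N(6 - 1*4)) = (-205*25)*(5*(6 - 1*4)) = -25625*(6 - 4) = -25625*2 = -5125*10 = -51250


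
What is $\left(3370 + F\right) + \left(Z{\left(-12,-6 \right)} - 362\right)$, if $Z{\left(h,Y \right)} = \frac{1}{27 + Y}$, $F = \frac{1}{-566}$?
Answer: $\frac{35753633}{11886} \approx 3008.0$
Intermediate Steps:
$F = - \frac{1}{566} \approx -0.0017668$
$\left(3370 + F\right) + \left(Z{\left(-12,-6 \right)} - 362\right) = \left(3370 - \frac{1}{566}\right) + \left(\frac{1}{27 - 6} - 362\right) = \frac{1907419}{566} - \left(362 - \frac{1}{21}\right) = \frac{1907419}{566} + \left(\frac{1}{21} - 362\right) = \frac{1907419}{566} - \frac{7601}{21} = \frac{35753633}{11886}$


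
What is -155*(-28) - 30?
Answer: 4310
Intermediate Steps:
-155*(-28) - 30 = 4340 - 30 = 4310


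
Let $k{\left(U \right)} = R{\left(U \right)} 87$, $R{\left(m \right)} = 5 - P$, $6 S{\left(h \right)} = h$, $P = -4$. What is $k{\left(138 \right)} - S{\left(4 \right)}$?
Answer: $\frac{2347}{3} \approx 782.33$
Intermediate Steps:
$S{\left(h \right)} = \frac{h}{6}$
$R{\left(m \right)} = 9$ ($R{\left(m \right)} = 5 - -4 = 5 + 4 = 9$)
$k{\left(U \right)} = 783$ ($k{\left(U \right)} = 9 \cdot 87 = 783$)
$k{\left(138 \right)} - S{\left(4 \right)} = 783 - \frac{1}{6} \cdot 4 = 783 - \frac{2}{3} = \frac{2347}{3}$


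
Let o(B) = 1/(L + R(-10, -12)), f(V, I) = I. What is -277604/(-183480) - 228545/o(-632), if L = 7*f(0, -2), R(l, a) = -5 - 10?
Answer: 304017484751/45870 ≈ 6.6278e+6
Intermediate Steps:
R(l, a) = -15
L = -14 (L = 7*(-2) = -14)
o(B) = -1/29 (o(B) = 1/(-14 - 15) = 1/(-29) = -1/29)
-277604/(-183480) - 228545/o(-632) = -277604/(-183480) - 228545/(-1/29) = -277604*(-1/183480) - 228545*(-29) = 69401/45870 + 6627805 = 304017484751/45870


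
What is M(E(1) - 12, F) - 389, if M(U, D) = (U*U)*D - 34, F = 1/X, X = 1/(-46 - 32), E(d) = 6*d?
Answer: -3231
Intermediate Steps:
X = -1/78 (X = 1/(-78) = -1/78 ≈ -0.012821)
F = -78 (F = 1/(-1/78) = -78)
M(U, D) = -34 + D*U**2 (M(U, D) = U**2*D - 34 = D*U**2 - 34 = -34 + D*U**2)
M(E(1) - 12, F) - 389 = (-34 - 78*(6*1 - 12)**2) - 389 = (-34 - 78*(6 - 12)**2) - 389 = (-34 - 78*(-6)**2) - 389 = (-34 - 78*36) - 389 = (-34 - 2808) - 389 = -2842 - 389 = -3231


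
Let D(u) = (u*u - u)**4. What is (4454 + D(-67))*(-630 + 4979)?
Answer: 1873804464237305550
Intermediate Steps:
D(u) = (u**2 - u)**4
(4454 + D(-67))*(-630 + 4979) = (4454 + (-67)**4*(-1 - 67)**4)*(-630 + 4979) = (4454 + 20151121*(-68)**4)*4349 = (4454 + 20151121*21381376)*4349 = (4454 + 430858694922496)*4349 = 430858694926950*4349 = 1873804464237305550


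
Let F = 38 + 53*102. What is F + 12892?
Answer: 18336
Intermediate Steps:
F = 5444 (F = 38 + 5406 = 5444)
F + 12892 = 5444 + 12892 = 18336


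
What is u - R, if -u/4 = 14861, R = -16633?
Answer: -42811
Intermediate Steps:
u = -59444 (u = -4*14861 = -59444)
u - R = -59444 - 1*(-16633) = -59444 + 16633 = -42811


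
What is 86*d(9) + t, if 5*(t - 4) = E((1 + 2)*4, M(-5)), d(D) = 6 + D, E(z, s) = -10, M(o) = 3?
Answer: 1292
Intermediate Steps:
t = 2 (t = 4 + (1/5)*(-10) = 4 - 2 = 2)
86*d(9) + t = 86*(6 + 9) + 2 = 86*15 + 2 = 1290 + 2 = 1292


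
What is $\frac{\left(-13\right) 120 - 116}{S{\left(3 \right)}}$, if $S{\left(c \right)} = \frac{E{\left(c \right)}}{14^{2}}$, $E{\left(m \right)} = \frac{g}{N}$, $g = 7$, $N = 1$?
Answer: $-46928$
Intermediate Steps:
$E{\left(m \right)} = 7$ ($E{\left(m \right)} = \frac{7}{1} = 7 \cdot 1 = 7$)
$S{\left(c \right)} = \frac{1}{28}$ ($S{\left(c \right)} = \frac{7}{14^{2}} = \frac{7}{196} = 7 \cdot \frac{1}{196} = \frac{1}{28}$)
$\frac{\left(-13\right) 120 - 116}{S{\left(3 \right)}} = \left(\left(-13\right) 120 - 116\right) \frac{1}{\frac{1}{28}} = \left(-1560 - 116\right) 28 = \left(-1676\right) 28 = -46928$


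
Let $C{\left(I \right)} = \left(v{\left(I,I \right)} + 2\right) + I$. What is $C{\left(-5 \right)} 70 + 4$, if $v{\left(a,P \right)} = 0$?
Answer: $-206$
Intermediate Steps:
$C{\left(I \right)} = 2 + I$ ($C{\left(I \right)} = \left(0 + 2\right) + I = 2 + I$)
$C{\left(-5 \right)} 70 + 4 = \left(2 - 5\right) 70 + 4 = \left(-3\right) 70 + 4 = -210 + 4 = -206$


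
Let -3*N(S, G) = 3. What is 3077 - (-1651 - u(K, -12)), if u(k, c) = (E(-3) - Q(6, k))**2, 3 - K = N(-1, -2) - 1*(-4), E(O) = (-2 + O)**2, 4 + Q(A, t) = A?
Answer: 5257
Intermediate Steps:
Q(A, t) = -4 + A
N(S, G) = -1 (N(S, G) = -1/3*3 = -1)
K = 0 (K = 3 - (-1 - 1*(-4)) = 3 - (-1 + 4) = 3 - 1*3 = 3 - 3 = 0)
u(k, c) = 529 (u(k, c) = ((-2 - 3)**2 - (-4 + 6))**2 = ((-5)**2 - 1*2)**2 = (25 - 2)**2 = 23**2 = 529)
3077 - (-1651 - u(K, -12)) = 3077 - (-1651 - 1*529) = 3077 - (-1651 - 529) = 3077 - 1*(-2180) = 3077 + 2180 = 5257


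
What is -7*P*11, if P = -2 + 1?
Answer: 77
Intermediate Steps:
P = -1
-7*P*11 = -7*(-1)*11 = 7*11 = 77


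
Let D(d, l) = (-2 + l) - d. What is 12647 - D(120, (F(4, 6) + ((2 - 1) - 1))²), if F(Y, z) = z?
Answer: 12733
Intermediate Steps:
D(d, l) = -2 + l - d
12647 - D(120, (F(4, 6) + ((2 - 1) - 1))²) = 12647 - (-2 + (6 + ((2 - 1) - 1))² - 1*120) = 12647 - (-2 + (6 + (1 - 1))² - 120) = 12647 - (-2 + (6 + 0)² - 120) = 12647 - (-2 + 6² - 120) = 12647 - (-2 + 36 - 120) = 12647 - 1*(-86) = 12647 + 86 = 12733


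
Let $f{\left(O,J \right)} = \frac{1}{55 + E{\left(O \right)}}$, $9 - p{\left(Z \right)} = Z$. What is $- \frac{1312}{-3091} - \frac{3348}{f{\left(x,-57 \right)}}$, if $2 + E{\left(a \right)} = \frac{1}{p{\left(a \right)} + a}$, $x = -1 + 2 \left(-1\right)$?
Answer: $- \frac{549627944}{3091} \approx -1.7782 \cdot 10^{5}$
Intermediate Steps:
$x = -3$ ($x = -1 - 2 = -3$)
$p{\left(Z \right)} = 9 - Z$
$E{\left(a \right)} = - \frac{17}{9}$ ($E{\left(a \right)} = -2 + \frac{1}{\left(9 - a\right) + a} = -2 + \frac{1}{9} = - \frac{17}{9}$)
$f{\left(O,J \right)} = \frac{9}{478}$ ($f{\left(O,J \right)} = \frac{1}{55 - \frac{17}{9}} = \frac{1}{\frac{478}{9}} = \frac{9}{478}$)
$- \frac{1312}{-3091} - \frac{3348}{f{\left(x,-57 \right)}} = - \frac{1312}{-3091} - \frac{3348}{\frac{9}{478}} = \left(-1312\right) \left(- \frac{1}{3091}\right) - 177816 = \frac{1312}{3091} - 177816 = - \frac{549627944}{3091}$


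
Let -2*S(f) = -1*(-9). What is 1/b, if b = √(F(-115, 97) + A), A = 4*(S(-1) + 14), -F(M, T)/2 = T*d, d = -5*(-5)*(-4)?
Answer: √19438/19438 ≈ 0.0071726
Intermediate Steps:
d = -100 (d = 25*(-4) = -100)
S(f) = -9/2 (S(f) = -(-1)*(-9)/2 = -½*9 = -9/2)
F(M, T) = 200*T (F(M, T) = -2*T*(-100) = -(-200)*T = 200*T)
A = 38 (A = 4*(-9/2 + 14) = 4*(19/2) = 38)
b = √19438 (b = √(200*97 + 38) = √(19400 + 38) = √19438 ≈ 139.42)
1/b = 1/(√19438) = √19438/19438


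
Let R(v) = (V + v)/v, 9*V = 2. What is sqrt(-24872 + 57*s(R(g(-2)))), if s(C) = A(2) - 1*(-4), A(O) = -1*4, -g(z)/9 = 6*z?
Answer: 2*I*sqrt(6218) ≈ 157.71*I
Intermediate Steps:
V = 2/9 (V = (1/9)*2 = 2/9 ≈ 0.22222)
g(z) = -54*z
A(O) = -4
R(v) = (2/9 + v)/v
s(C) = 0 (s(C) = -4 - 1*(-4) = -4 + 4 = 0)
sqrt(-24872 + 57*s(R(g(-2)))) = sqrt(-24872 + 57*0) = sqrt(-24872 + 0) = sqrt(-24872) = 2*I*sqrt(6218)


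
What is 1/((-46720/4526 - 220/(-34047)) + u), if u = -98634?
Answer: -1055457/104114833958 ≈ -1.0137e-5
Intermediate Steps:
1/((-46720/4526 - 220/(-34047)) + u) = 1/((-46720/4526 - 220/(-34047)) - 98634) = 1/((-46720*1/4526 - 220*(-1/34047)) - 98634) = 1/((-320/31 + 220/34047) - 98634) = 1/(-10888220/1055457 - 98634) = 1/(-104114833958/1055457) = -1055457/104114833958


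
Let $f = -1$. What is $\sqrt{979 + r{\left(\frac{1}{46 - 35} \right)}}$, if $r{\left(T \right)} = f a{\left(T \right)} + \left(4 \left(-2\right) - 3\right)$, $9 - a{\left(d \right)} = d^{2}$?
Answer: $\frac{2 \sqrt{29010}}{11} \approx 30.968$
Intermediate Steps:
$a{\left(d \right)} = 9 - d^{2}$
$r{\left(T \right)} = -20 + T^{2}$ ($r{\left(T \right)} = - (9 - T^{2}) + \left(4 \left(-2\right) - 3\right) = \left(-9 + T^{2}\right) - 11 = -20 + T^{2}$)
$\sqrt{979 + r{\left(\frac{1}{46 - 35} \right)}} = \sqrt{979 - \left(20 - \left(\frac{1}{46 - 35}\right)^{2}\right)} = \sqrt{979 - \left(20 - \left(\frac{1}{11}\right)^{2}\right)} = \sqrt{979 + \left(-20 + \frac{1}{121}\right)} = \sqrt{979 - \frac{2419}{121}} = \sqrt{\frac{116040}{121}} = \frac{2 \sqrt{29010}}{11}$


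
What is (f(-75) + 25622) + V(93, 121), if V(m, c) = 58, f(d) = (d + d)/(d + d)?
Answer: 25681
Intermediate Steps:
f(d) = 1 (f(d) = (2*d)/((2*d)) = (2*d)*(1/(2*d)) = 1)
(f(-75) + 25622) + V(93, 121) = (1 + 25622) + 58 = 25623 + 58 = 25681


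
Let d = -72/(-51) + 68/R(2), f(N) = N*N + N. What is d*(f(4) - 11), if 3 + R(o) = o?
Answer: -10188/17 ≈ -599.29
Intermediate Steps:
R(o) = -3 + o
f(N) = N + N**2 (f(N) = N**2 + N = N + N**2)
d = -1132/17 (d = -72/(-51) + 68/(-3 + 2) = -72*(-1/51) + 68/(-1) = 24/17 + 68*(-1) = 24/17 - 68 = -1132/17 ≈ -66.588)
d*(f(4) - 11) = -1132*(4*(1 + 4) - 11)/17 = -1132*(4*5 - 11)/17 = -1132*(20 - 11)/17 = -1132/17*9 = -10188/17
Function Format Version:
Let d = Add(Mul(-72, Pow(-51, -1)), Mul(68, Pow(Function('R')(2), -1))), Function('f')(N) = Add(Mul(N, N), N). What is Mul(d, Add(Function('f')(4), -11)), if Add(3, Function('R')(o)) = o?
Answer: Rational(-10188, 17) ≈ -599.29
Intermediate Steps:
Function('R')(o) = Add(-3, o)
Function('f')(N) = Add(N, Pow(N, 2)) (Function('f')(N) = Add(Pow(N, 2), N) = Add(N, Pow(N, 2)))
d = Rational(-1132, 17) (d = Add(Mul(-72, Pow(-51, -1)), Mul(68, Pow(Add(-3, 2), -1))) = Add(Mul(-72, Rational(-1, 51)), Mul(68, Pow(-1, -1))) = Add(Rational(24, 17), Mul(68, -1)) = Add(Rational(24, 17), -68) = Rational(-1132, 17) ≈ -66.588)
Mul(d, Add(Function('f')(4), -11)) = Mul(Rational(-1132, 17), Add(Mul(4, Add(1, 4)), -11)) = Mul(Rational(-1132, 17), Add(Mul(4, 5), -11)) = Mul(Rational(-1132, 17), Add(20, -11)) = Mul(Rational(-1132, 17), 9) = Rational(-10188, 17)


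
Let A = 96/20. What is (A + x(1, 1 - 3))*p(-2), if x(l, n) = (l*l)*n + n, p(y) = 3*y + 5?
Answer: -⅘ ≈ -0.80000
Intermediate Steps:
p(y) = 5 + 3*y
x(l, n) = n + n*l² (x(l, n) = l²*n + n = n*l² + n = n + n*l²)
A = 24/5 (A = 96*(1/20) = 24/5 ≈ 4.8000)
(A + x(1, 1 - 3))*p(-2) = (24/5 + (1 - 3)*(1 + 1²))*(5 + 3*(-2)) = (24/5 - 2*(1 + 1))*(5 - 6) = (24/5 - 2*2)*(-1) = (24/5 - 4)*(-1) = (⅘)*(-1) = -⅘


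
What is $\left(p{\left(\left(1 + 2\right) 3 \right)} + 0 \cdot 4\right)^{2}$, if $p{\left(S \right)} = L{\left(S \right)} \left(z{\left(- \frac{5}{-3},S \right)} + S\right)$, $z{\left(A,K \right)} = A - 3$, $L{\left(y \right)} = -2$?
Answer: $\frac{2116}{9} \approx 235.11$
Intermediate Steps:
$z{\left(A,K \right)} = -3 + A$
$p{\left(S \right)} = \frac{8}{3} - 2 S$ ($p{\left(S \right)} = - 2 \left(\left(-3 - \frac{5}{-3}\right) + S\right) = - 2 \left(\left(-3 - - \frac{5}{3}\right) + S\right) = - 2 \left(\left(-3 + \frac{5}{3}\right) + S\right) = - 2 \left(- \frac{4}{3} + S\right) = \frac{8}{3} - 2 S$)
$\left(p{\left(\left(1 + 2\right) 3 \right)} + 0 \cdot 4\right)^{2} = \left(\left(\frac{8}{3} - 2 \left(1 + 2\right) 3\right) + 0 \cdot 4\right)^{2} = \left(\left(\frac{8}{3} - 2 \cdot 3 \cdot 3\right) + 0\right)^{2} = \left(\left(\frac{8}{3} - 18\right) + 0\right)^{2} = \left(- \frac{46}{3} + 0\right)^{2} = \left(- \frac{46}{3}\right)^{2} = \frac{2116}{9}$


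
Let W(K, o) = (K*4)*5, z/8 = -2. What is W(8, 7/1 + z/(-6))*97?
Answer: 15520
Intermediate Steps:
z = -16 (z = 8*(-2) = -16)
W(K, o) = 20*K (W(K, o) = (4*K)*5 = 20*K)
W(8, 7/1 + z/(-6))*97 = (20*8)*97 = 160*97 = 15520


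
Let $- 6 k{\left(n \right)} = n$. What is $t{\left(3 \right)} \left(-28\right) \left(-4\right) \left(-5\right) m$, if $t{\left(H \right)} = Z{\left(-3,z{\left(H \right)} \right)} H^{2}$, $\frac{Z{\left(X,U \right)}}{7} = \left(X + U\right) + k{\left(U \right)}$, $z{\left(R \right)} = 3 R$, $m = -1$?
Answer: $158760$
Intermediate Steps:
$k{\left(n \right)} = - \frac{n}{6}$
$Z{\left(X,U \right)} = 7 X + \frac{35 U}{6}$ ($Z{\left(X,U \right)} = 7 \left(\left(X + U\right) - \frac{U}{6}\right) = 7 \left(\left(U + X\right) - \frac{U}{6}\right) = 7 \left(X + \frac{5 U}{6}\right) = 7 X + \frac{35 U}{6}$)
$t{\left(H \right)} = H^{2} \left(-21 + \frac{35 H}{2}\right)$ ($t{\left(H \right)} = \left(7 \left(-3\right) + \frac{35 \cdot 3 H}{6}\right) H^{2} = \left(-21 + \frac{35 H}{2}\right) H^{2} = H^{2} \left(-21 + \frac{35 H}{2}\right)$)
$t{\left(3 \right)} \left(-28\right) \left(-4\right) \left(-5\right) m = 3^{2} \left(-21 + \frac{35}{2} \cdot 3\right) \left(-28\right) \left(-4\right) \left(-5\right) \left(-1\right) = 9 \left(-21 + \frac{105}{2}\right) \left(-28\right) 20 \left(-1\right) = 9 \cdot \frac{63}{2} \left(-28\right) \left(-20\right) = \frac{567}{2} \left(-28\right) \left(-20\right) = \left(-7938\right) \left(-20\right) = 158760$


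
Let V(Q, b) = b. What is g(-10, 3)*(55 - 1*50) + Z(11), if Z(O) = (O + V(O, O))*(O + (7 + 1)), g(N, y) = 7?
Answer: 453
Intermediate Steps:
Z(O) = 2*O*(8 + O) (Z(O) = (O + O)*(O + (7 + 1)) = (2*O)*(O + 8) = (2*O)*(8 + O) = 2*O*(8 + O))
g(-10, 3)*(55 - 1*50) + Z(11) = 7*(55 - 1*50) + 2*11*(8 + 11) = 7*(55 - 50) + 2*11*19 = 7*5 + 418 = 35 + 418 = 453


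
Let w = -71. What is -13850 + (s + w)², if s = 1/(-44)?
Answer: -17047975/1936 ≈ -8805.8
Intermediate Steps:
s = -1/44 ≈ -0.022727
-13850 + (s + w)² = -13850 + (-1/44 - 71)² = -13850 + (-3125/44)² = -13850 + 9765625/1936 = -17047975/1936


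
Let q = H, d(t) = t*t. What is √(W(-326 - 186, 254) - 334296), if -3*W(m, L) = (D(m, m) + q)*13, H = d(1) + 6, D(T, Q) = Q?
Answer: I*√2988969/3 ≈ 576.29*I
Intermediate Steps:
d(t) = t²
H = 7 (H = 1² + 6 = 1 + 6 = 7)
q = 7
W(m, L) = -91/3 - 13*m/3 (W(m, L) = -(m + 7)*13/3 = -(7 + m)*13/3 = -(91 + 13*m)/3 = -91/3 - 13*m/3)
√(W(-326 - 186, 254) - 334296) = √((-91/3 - 13*(-326 - 186)/3) - 334296) = √((-91/3 - 13/3*(-512)) - 334296) = √((-91/3 + 6656/3) - 334296) = √(6565/3 - 334296) = √(-996323/3) = I*√2988969/3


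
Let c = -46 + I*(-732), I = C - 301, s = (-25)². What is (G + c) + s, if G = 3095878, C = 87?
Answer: 3253105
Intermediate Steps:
s = 625
I = -214 (I = 87 - 301 = -214)
c = 156602 (c = -46 - 214*(-732) = -46 + 156648 = 156602)
(G + c) + s = (3095878 + 156602) + 625 = 3252480 + 625 = 3253105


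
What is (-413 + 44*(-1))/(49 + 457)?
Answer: -457/506 ≈ -0.90316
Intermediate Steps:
(-413 + 44*(-1))/(49 + 457) = (-413 - 44)/506 = -457*1/506 = -457/506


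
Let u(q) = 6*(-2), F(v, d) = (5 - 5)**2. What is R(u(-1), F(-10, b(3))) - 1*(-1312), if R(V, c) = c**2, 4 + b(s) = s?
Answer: 1312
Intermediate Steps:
b(s) = -4 + s
F(v, d) = 0 (F(v, d) = 0**2 = 0)
u(q) = -12
R(u(-1), F(-10, b(3))) - 1*(-1312) = 0**2 - 1*(-1312) = 0 + 1312 = 1312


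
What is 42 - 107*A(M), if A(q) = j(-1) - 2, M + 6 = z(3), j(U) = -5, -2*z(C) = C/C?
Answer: 791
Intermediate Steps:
z(C) = -1/2 (z(C) = -C/(2*C) = -1/2*1 = -1/2)
M = -13/2 (M = -6 - 1/2 = -13/2 ≈ -6.5000)
A(q) = -7 (A(q) = -5 - 2 = -7)
42 - 107*A(M) = 42 - 107*(-7) = 42 + 749 = 791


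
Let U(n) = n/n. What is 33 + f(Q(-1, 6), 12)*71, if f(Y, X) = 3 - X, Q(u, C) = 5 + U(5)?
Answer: -606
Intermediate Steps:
U(n) = 1
Q(u, C) = 6 (Q(u, C) = 5 + 1 = 6)
33 + f(Q(-1, 6), 12)*71 = 33 + (3 - 1*12)*71 = 33 + (3 - 12)*71 = 33 - 9*71 = 33 - 639 = -606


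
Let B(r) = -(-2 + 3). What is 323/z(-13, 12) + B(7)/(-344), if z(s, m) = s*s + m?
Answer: 111293/62264 ≈ 1.7874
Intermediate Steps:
B(r) = -1 (B(r) = -1*1 = -1)
z(s, m) = m + s² (z(s, m) = s² + m = m + s²)
323/z(-13, 12) + B(7)/(-344) = 323/(12 + (-13)²) - 1/(-344) = 323/(12 + 169) - 1*(-1/344) = 323/181 + 1/344 = 111293/62264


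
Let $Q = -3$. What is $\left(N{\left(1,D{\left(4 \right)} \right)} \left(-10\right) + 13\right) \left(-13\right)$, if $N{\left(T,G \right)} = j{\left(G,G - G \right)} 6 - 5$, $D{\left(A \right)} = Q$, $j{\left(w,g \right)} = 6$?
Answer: $3861$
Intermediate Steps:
$D{\left(A \right)} = -3$
$N{\left(T,G \right)} = 31$ ($N{\left(T,G \right)} = 6 \cdot 6 - 5 = 36 - 5 = 31$)
$\left(N{\left(1,D{\left(4 \right)} \right)} \left(-10\right) + 13\right) \left(-13\right) = \left(31 \left(-10\right) + 13\right) \left(-13\right) = \left(-310 + 13\right) \left(-13\right) = \left(-297\right) \left(-13\right) = 3861$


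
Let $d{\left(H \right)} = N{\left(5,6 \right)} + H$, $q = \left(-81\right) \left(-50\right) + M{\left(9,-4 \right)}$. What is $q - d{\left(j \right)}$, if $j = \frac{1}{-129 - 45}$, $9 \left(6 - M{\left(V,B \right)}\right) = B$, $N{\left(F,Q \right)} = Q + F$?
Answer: $\frac{2111725}{522} \approx 4045.4$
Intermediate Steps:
$N{\left(F,Q \right)} = F + Q$
$M{\left(V,B \right)} = 6 - \frac{B}{9}$
$j = - \frac{1}{174}$ ($j = \frac{1}{-174} = - \frac{1}{174} \approx -0.0057471$)
$q = \frac{36508}{9}$ ($q = \left(-81\right) \left(-50\right) + \left(6 - - \frac{4}{9}\right) = 4050 + \left(6 + \frac{4}{9}\right) = 4050 + \frac{58}{9} = \frac{36508}{9} \approx 4056.4$)
$d{\left(H \right)} = 11 + H$ ($d{\left(H \right)} = \left(5 + 6\right) + H = 11 + H$)
$q - d{\left(j \right)} = \frac{36508}{9} - \left(11 - \frac{1}{174}\right) = \frac{36508}{9} - \frac{1913}{174} = \frac{2111725}{522}$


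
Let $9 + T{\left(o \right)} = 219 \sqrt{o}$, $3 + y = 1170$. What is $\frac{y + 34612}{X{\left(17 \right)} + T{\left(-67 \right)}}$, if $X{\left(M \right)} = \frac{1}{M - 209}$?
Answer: $- \frac{11877483072}{118461287809} - \frac{288851595264 i \sqrt{67}}{118461287809} \approx -0.10026 - 19.959 i$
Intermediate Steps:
$y = 1167$ ($y = -3 + 1170 = 1167$)
$X{\left(M \right)} = \frac{1}{-209 + M}$
$T{\left(o \right)} = -9 + 219 \sqrt{o}$
$\frac{y + 34612}{X{\left(17 \right)} + T{\left(-67 \right)}} = \frac{1167 + 34612}{\frac{1}{-209 + 17} - \left(9 - 219 \sqrt{-67}\right)} = \frac{35779}{\frac{1}{-192} - \left(9 - 219 i \sqrt{67}\right)} = \frac{35779}{- \frac{1}{192} - \left(9 - 219 i \sqrt{67}\right)} = \frac{35779}{- \frac{1729}{192} + 219 i \sqrt{67}}$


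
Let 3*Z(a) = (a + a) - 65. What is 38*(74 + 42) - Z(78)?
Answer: 13133/3 ≈ 4377.7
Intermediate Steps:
Z(a) = -65/3 + 2*a/3 (Z(a) = ((a + a) - 65)/3 = (2*a - 65)/3 = (-65 + 2*a)/3 = -65/3 + 2*a/3)
38*(74 + 42) - Z(78) = 38*(74 + 42) - (-65/3 + (2/3)*78) = 38*116 - (-65/3 + 52) = 4408 - 1*91/3 = 4408 - 91/3 = 13133/3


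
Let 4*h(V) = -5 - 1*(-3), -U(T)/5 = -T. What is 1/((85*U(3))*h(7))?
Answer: -2/1275 ≈ -0.0015686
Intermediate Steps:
U(T) = 5*T (U(T) = -(-5)*T = 5*T)
h(V) = -½ (h(V) = (-5 - 1*(-3))/4 = (-5 + 3)/4 = (¼)*(-2) = -½)
1/((85*U(3))*h(7)) = 1/((85*(5*3))*(-½)) = 1/((85*15)*(-½)) = 1/(1275*(-½)) = 1/(-1275/2) = -2/1275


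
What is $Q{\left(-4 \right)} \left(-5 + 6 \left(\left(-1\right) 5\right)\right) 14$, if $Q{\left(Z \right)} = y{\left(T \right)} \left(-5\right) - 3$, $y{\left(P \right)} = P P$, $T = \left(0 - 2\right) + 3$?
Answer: $3920$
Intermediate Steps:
$T = 1$ ($T = -2 + 3 = 1$)
$y{\left(P \right)} = P^{2}$
$Q{\left(Z \right)} = -8$ ($Q{\left(Z \right)} = 1^{2} \left(-5\right) - 3 = 1 \left(-5\right) - 3 = -5 - 3 = -8$)
$Q{\left(-4 \right)} \left(-5 + 6 \left(\left(-1\right) 5\right)\right) 14 = - 8 \left(-5 + 6 \left(\left(-1\right) 5\right)\right) 14 = - 8 \left(-5 + 6 \left(-5\right)\right) 14 = - 8 \left(-5 - 30\right) 14 = \left(-8\right) \left(-35\right) 14 = 280 \cdot 14 = 3920$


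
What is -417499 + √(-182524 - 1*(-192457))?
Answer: -417499 + √9933 ≈ -4.1740e+5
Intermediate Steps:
-417499 + √(-182524 - 1*(-192457)) = -417499 + √(-182524 + 192457) = -417499 + √9933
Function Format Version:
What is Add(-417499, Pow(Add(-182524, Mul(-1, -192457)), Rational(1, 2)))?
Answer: Add(-417499, Pow(9933, Rational(1, 2))) ≈ -4.1740e+5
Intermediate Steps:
Add(-417499, Pow(Add(-182524, Mul(-1, -192457)), Rational(1, 2))) = Add(-417499, Pow(Add(-182524, 192457), Rational(1, 2))) = Add(-417499, Pow(9933, Rational(1, 2)))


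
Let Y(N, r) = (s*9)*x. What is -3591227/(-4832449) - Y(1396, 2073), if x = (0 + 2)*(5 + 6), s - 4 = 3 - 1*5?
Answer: -1910058577/4832449 ≈ -395.26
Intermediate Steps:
s = 2 (s = 4 + (3 - 1*5) = 4 + (3 - 5) = 4 - 2 = 2)
x = 22 (x = 2*11 = 22)
Y(N, r) = 396 (Y(N, r) = (2*9)*22 = 18*22 = 396)
-3591227/(-4832449) - Y(1396, 2073) = -3591227/(-4832449) - 1*396 = -3591227*(-1/4832449) - 396 = 3591227/4832449 - 396 = -1910058577/4832449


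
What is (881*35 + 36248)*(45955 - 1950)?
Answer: 2951987415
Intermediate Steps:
(881*35 + 36248)*(45955 - 1950) = (30835 + 36248)*44005 = 67083*44005 = 2951987415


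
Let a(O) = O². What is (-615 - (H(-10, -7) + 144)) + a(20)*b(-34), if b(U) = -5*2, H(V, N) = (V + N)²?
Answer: -5048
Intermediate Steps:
H(V, N) = (N + V)²
b(U) = -10
(-615 - (H(-10, -7) + 144)) + a(20)*b(-34) = (-615 - ((-7 - 10)² + 144)) + 20²*(-10) = (-615 - ((-17)² + 144)) + 400*(-10) = (-615 - (289 + 144)) - 4000 = (-615 - 1*433) - 4000 = (-615 - 433) - 4000 = -1048 - 4000 = -5048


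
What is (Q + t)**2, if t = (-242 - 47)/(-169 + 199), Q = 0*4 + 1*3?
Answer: 39601/900 ≈ 44.001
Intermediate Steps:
Q = 3 (Q = 0 + 3 = 3)
t = -289/30 ≈ -9.6333
(Q + t)**2 = (3 - 289/30)**2 = (-199/30)**2 = 39601/900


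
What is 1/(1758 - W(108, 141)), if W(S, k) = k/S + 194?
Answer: 36/56257 ≈ 0.00063992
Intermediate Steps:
W(S, k) = 194 + k/S (W(S, k) = k/S + 194 = 194 + k/S)
1/(1758 - W(108, 141)) = 1/(1758 - (194 + 141/108)) = 1/(1758 - (194 + 141*(1/108))) = 1/(1758 - (194 + 47/36)) = 1/(1758 - 1*7031/36) = 1/(1758 - 7031/36) = 1/(56257/36) = 36/56257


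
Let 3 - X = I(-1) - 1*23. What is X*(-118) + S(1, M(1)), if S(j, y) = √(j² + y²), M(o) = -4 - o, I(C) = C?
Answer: -3186 + √26 ≈ -3180.9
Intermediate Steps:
X = 27 (X = 3 - (-1 - 1*23) = 3 - (-1 - 23) = 3 - 1*(-24) = 3 + 24 = 27)
X*(-118) + S(1, M(1)) = 27*(-118) + √(1² + (-4 - 1*1)²) = -3186 + √(1 + (-4 - 1)²) = -3186 + √(1 + (-5)²) = -3186 + √(1 + 25) = -3186 + √26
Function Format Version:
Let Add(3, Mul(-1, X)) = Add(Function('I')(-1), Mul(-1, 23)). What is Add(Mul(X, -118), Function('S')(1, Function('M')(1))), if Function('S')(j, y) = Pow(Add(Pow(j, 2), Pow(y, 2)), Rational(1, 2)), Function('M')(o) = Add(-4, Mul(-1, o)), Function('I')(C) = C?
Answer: Add(-3186, Pow(26, Rational(1, 2))) ≈ -3180.9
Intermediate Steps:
X = 27 (X = Add(3, Mul(-1, Add(-1, Mul(-1, 23)))) = Add(3, Mul(-1, Add(-1, -23))) = Add(3, Mul(-1, -24)) = Add(3, 24) = 27)
Add(Mul(X, -118), Function('S')(1, Function('M')(1))) = Add(Mul(27, -118), Pow(Add(Pow(1, 2), Pow(Add(-4, Mul(-1, 1)), 2)), Rational(1, 2))) = Add(-3186, Pow(Add(1, Pow(Add(-4, -1), 2)), Rational(1, 2))) = Add(-3186, Pow(Add(1, Pow(-5, 2)), Rational(1, 2))) = Add(-3186, Pow(Add(1, 25), Rational(1, 2))) = Add(-3186, Pow(26, Rational(1, 2)))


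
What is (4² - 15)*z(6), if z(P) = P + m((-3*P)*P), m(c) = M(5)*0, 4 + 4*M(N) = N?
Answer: 6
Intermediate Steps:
M(N) = -1 + N/4
m(c) = 0 (m(c) = (-1 + (¼)*5)*0 = (-1 + 5/4)*0 = (¼)*0 = 0)
z(P) = P (z(P) = P + 0 = P)
(4² - 15)*z(6) = (4² - 15)*6 = (16 - 15)*6 = 1*6 = 6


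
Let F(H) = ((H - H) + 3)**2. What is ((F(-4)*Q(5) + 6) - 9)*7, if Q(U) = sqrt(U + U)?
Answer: -21 + 63*sqrt(10) ≈ 178.22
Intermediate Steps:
F(H) = 9 (F(H) = (0 + 3)**2 = 3**2 = 9)
Q(U) = sqrt(2)*sqrt(U) (Q(U) = sqrt(2*U) = sqrt(2)*sqrt(U))
((F(-4)*Q(5) + 6) - 9)*7 = ((9*(sqrt(2)*sqrt(5)) + 6) - 9)*7 = ((9*sqrt(10) + 6) - 9)*7 = ((6 + 9*sqrt(10)) - 9)*7 = (-3 + 9*sqrt(10))*7 = -21 + 63*sqrt(10)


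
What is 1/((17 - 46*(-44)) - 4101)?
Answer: -1/2060 ≈ -0.00048544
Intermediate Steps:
1/((17 - 46*(-44)) - 4101) = 1/((17 + 2024) - 4101) = 1/(2041 - 4101) = 1/(-2060) = -1/2060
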